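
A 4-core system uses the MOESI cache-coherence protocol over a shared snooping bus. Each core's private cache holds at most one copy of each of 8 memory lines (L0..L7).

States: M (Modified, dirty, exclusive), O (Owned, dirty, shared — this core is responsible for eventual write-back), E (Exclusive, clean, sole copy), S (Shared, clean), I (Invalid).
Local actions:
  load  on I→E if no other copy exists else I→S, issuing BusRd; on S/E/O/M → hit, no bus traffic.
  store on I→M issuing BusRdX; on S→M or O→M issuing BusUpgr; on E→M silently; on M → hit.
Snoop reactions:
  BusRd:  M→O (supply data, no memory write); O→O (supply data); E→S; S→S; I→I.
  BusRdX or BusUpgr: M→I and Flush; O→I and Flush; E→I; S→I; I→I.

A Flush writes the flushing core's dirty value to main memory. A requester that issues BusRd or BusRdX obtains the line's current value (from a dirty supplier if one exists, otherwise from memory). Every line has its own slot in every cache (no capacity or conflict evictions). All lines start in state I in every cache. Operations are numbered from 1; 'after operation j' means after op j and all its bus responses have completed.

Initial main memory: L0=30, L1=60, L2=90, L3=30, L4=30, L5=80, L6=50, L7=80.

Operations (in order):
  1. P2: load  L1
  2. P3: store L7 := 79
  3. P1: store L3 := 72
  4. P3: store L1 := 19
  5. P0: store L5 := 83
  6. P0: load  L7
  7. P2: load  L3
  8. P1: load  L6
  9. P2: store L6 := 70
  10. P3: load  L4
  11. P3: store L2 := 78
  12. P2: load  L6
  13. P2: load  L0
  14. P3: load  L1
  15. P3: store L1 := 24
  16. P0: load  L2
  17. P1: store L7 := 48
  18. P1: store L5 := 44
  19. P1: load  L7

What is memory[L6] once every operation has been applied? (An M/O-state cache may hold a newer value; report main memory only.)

1. P2: load  L1  bus=[BusRd]  L1: P0=I P1=I P2=E P3=I  mem[L1]=60
2. P3: store L7 := 79  bus=[BusRdX]  L7: P0=I P1=I P2=I P3=M  mem[L7]=80
3. P1: store L3 := 72  bus=[BusRdX]  L3: P0=I P1=M P2=I P3=I  mem[L3]=30
4. P3: store L1 := 19  bus=[BusRdX]  L1: P0=I P1=I P2=I P3=M  mem[L1]=60
5. P0: store L5 := 83  bus=[BusRdX]  L5: P0=M P1=I P2=I P3=I  mem[L5]=80
6. P0: load  L7  bus=[BusRd]  L7: P0=S P1=I P2=I P3=O  mem[L7]=80
7. P2: load  L3  bus=[BusRd]  L3: P0=I P1=O P2=S P3=I  mem[L3]=30
8. P1: load  L6  bus=[BusRd]  L6: P0=I P1=E P2=I P3=I  mem[L6]=50
9. P2: store L6 := 70  bus=[BusRdX]  L6: P0=I P1=I P2=M P3=I  mem[L6]=50
10. P3: load  L4  bus=[BusRd]  L4: P0=I P1=I P2=I P3=E  mem[L4]=30
11. P3: store L2 := 78  bus=[BusRdX]  L2: P0=I P1=I P2=I P3=M  mem[L2]=90
12. P2: load  L6  bus=[-]  L6: P0=I P1=I P2=M P3=I  mem[L6]=50
13. P2: load  L0  bus=[BusRd]  L0: P0=I P1=I P2=E P3=I  mem[L0]=30
14. P3: load  L1  bus=[-]  L1: P0=I P1=I P2=I P3=M  mem[L1]=60
15. P3: store L1 := 24  bus=[-]  L1: P0=I P1=I P2=I P3=M  mem[L1]=60
16. P0: load  L2  bus=[BusRd]  L2: P0=S P1=I P2=I P3=O  mem[L2]=90
17. P1: store L7 := 48  bus=[BusRdX,Flush]  L7: P0=I P1=M P2=I P3=I  mem[L7]=79
18. P1: store L5 := 44  bus=[BusRdX,Flush]  L5: P0=I P1=M P2=I P3=I  mem[L5]=83
19. P1: load  L7  bus=[-]  L7: P0=I P1=M P2=I P3=I  mem[L7]=79

memory[L6] = 50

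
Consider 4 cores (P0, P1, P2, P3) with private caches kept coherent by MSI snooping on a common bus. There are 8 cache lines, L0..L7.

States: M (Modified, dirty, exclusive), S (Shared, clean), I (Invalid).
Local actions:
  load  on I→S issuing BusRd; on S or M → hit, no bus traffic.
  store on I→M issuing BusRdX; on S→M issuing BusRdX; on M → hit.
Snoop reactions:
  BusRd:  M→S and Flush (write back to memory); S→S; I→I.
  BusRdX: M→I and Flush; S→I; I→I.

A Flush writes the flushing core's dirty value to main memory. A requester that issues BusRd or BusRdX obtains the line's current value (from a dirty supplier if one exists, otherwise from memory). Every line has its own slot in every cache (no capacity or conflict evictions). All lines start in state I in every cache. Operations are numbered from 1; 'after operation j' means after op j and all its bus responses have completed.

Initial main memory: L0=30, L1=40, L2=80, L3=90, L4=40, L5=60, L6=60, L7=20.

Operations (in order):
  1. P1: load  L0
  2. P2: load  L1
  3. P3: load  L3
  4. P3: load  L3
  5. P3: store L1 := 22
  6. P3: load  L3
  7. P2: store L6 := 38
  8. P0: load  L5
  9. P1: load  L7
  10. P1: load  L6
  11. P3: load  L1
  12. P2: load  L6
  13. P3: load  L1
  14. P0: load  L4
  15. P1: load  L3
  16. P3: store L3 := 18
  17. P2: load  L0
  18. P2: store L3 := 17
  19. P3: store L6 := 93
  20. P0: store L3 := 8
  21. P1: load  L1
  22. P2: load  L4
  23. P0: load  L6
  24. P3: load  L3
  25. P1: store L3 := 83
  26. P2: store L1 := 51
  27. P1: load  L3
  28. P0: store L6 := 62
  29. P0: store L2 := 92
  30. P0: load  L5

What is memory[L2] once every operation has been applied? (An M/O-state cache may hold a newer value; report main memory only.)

step 1: P1: load  L0  ⟶  ISII  (L0)  txn=BusRd  M[L0]=30
step 2: P2: load  L1  ⟶  IISI  (L1)  txn=BusRd  M[L1]=40
step 3: P3: load  L3  ⟶  IIIS  (L3)  txn=BusRd  M[L3]=90
step 4: P3: load  L3  ⟶  IIIS  (L3)  txn=∅  M[L3]=90
step 5: P3: store L1 := 22  ⟶  IIIM  (L1)  txn=BusRdX  M[L1]=40
step 6: P3: load  L3  ⟶  IIIS  (L3)  txn=∅  M[L3]=90
step 7: P2: store L6 := 38  ⟶  IIMI  (L6)  txn=BusRdX  M[L6]=60
step 8: P0: load  L5  ⟶  SIII  (L5)  txn=BusRd  M[L5]=60
step 9: P1: load  L7  ⟶  ISII  (L7)  txn=BusRd  M[L7]=20
step 10: P1: load  L6  ⟶  ISSI  (L6)  txn=BusRd+Flush  M[L6]=38
step 11: P3: load  L1  ⟶  IIIM  (L1)  txn=∅  M[L1]=40
step 12: P2: load  L6  ⟶  ISSI  (L6)  txn=∅  M[L6]=38
step 13: P3: load  L1  ⟶  IIIM  (L1)  txn=∅  M[L1]=40
step 14: P0: load  L4  ⟶  SIII  (L4)  txn=BusRd  M[L4]=40
step 15: P1: load  L3  ⟶  ISIS  (L3)  txn=BusRd  M[L3]=90
step 16: P3: store L3 := 18  ⟶  IIIM  (L3)  txn=BusRdX  M[L3]=90
step 17: P2: load  L0  ⟶  ISSI  (L0)  txn=BusRd  M[L0]=30
step 18: P2: store L3 := 17  ⟶  IIMI  (L3)  txn=BusRdX+Flush  M[L3]=18
step 19: P3: store L6 := 93  ⟶  IIIM  (L6)  txn=BusRdX  M[L6]=38
step 20: P0: store L3 := 8  ⟶  MIII  (L3)  txn=BusRdX+Flush  M[L3]=17
step 21: P1: load  L1  ⟶  ISIS  (L1)  txn=BusRd+Flush  M[L1]=22
step 22: P2: load  L4  ⟶  SISI  (L4)  txn=BusRd  M[L4]=40
step 23: P0: load  L6  ⟶  SIIS  (L6)  txn=BusRd+Flush  M[L6]=93
step 24: P3: load  L3  ⟶  SIIS  (L3)  txn=BusRd+Flush  M[L3]=8
step 25: P1: store L3 := 83  ⟶  IMII  (L3)  txn=BusRdX  M[L3]=8
step 26: P2: store L1 := 51  ⟶  IIMI  (L1)  txn=BusRdX  M[L1]=22
step 27: P1: load  L3  ⟶  IMII  (L3)  txn=∅  M[L3]=8
step 28: P0: store L6 := 62  ⟶  MIII  (L6)  txn=BusRdX  M[L6]=93
step 29: P0: store L2 := 92  ⟶  MIII  (L2)  txn=BusRdX  M[L2]=80
step 30: P0: load  L5  ⟶  SIII  (L5)  txn=∅  M[L5]=60

memory[L2] = 80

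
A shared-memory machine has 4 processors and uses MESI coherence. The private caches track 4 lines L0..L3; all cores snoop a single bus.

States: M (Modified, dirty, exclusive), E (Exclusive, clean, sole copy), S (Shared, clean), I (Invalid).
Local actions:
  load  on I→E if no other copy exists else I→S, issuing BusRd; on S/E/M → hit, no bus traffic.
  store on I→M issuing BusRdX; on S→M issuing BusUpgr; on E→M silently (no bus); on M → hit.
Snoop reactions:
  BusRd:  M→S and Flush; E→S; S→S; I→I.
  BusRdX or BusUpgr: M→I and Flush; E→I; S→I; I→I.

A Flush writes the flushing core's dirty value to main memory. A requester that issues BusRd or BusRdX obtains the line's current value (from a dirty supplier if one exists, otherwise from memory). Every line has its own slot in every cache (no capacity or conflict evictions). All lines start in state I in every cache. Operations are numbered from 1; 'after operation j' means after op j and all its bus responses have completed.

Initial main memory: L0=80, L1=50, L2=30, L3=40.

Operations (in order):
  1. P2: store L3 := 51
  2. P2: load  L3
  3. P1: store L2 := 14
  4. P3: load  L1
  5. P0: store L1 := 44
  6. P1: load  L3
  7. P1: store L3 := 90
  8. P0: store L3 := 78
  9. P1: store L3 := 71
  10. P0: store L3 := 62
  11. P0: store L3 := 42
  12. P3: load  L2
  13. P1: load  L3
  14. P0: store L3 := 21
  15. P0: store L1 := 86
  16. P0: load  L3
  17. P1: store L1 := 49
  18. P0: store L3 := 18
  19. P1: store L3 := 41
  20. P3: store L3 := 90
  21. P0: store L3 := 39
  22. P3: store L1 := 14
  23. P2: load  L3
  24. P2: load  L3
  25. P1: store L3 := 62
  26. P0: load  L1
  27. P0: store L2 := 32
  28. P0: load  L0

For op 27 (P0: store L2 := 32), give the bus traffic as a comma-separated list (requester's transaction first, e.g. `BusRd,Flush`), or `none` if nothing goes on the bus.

[1] P2: store L3 := 51 | P0:I, P1:I, P2:M(51), P3:I | bus: BusRdX
[2] P2: load  L3 | P0:I, P1:I, P2:M(51), P3:I | bus: none
[3] P1: store L2 := 14 | P0:I, P1:M(14), P2:I, P3:I | bus: BusRdX
[4] P3: load  L1 | P0:I, P1:I, P2:I, P3:E(50) | bus: BusRd
[5] P0: store L1 := 44 | P0:M(44), P1:I, P2:I, P3:I | bus: BusRdX
[6] P1: load  L3 | P0:I, P1:S(51), P2:S(51), P3:I | bus: BusRd,Flush
[7] P1: store L3 := 90 | P0:I, P1:M(90), P2:I, P3:I | bus: BusUpgr
[8] P0: store L3 := 78 | P0:M(78), P1:I, P2:I, P3:I | bus: BusRdX,Flush
[9] P1: store L3 := 71 | P0:I, P1:M(71), P2:I, P3:I | bus: BusRdX,Flush
[10] P0: store L3 := 62 | P0:M(62), P1:I, P2:I, P3:I | bus: BusRdX,Flush
[11] P0: store L3 := 42 | P0:M(42), P1:I, P2:I, P3:I | bus: none
[12] P3: load  L2 | P0:I, P1:S(14), P2:I, P3:S(14) | bus: BusRd,Flush
[13] P1: load  L3 | P0:S(42), P1:S(42), P2:I, P3:I | bus: BusRd,Flush
[14] P0: store L3 := 21 | P0:M(21), P1:I, P2:I, P3:I | bus: BusUpgr
[15] P0: store L1 := 86 | P0:M(86), P1:I, P2:I, P3:I | bus: none
[16] P0: load  L3 | P0:M(21), P1:I, P2:I, P3:I | bus: none
[17] P1: store L1 := 49 | P0:I, P1:M(49), P2:I, P3:I | bus: BusRdX,Flush
[18] P0: store L3 := 18 | P0:M(18), P1:I, P2:I, P3:I | bus: none
[19] P1: store L3 := 41 | P0:I, P1:M(41), P2:I, P3:I | bus: BusRdX,Flush
[20] P3: store L3 := 90 | P0:I, P1:I, P2:I, P3:M(90) | bus: BusRdX,Flush
[21] P0: store L3 := 39 | P0:M(39), P1:I, P2:I, P3:I | bus: BusRdX,Flush
[22] P3: store L1 := 14 | P0:I, P1:I, P2:I, P3:M(14) | bus: BusRdX,Flush
[23] P2: load  L3 | P0:S(39), P1:I, P2:S(39), P3:I | bus: BusRd,Flush
[24] P2: load  L3 | P0:S(39), P1:I, P2:S(39), P3:I | bus: none
[25] P1: store L3 := 62 | P0:I, P1:M(62), P2:I, P3:I | bus: BusRdX
[26] P0: load  L1 | P0:S(14), P1:I, P2:I, P3:S(14) | bus: BusRd,Flush
[27] P0: store L2 := 32 | P0:M(32), P1:I, P2:I, P3:I | bus: BusRdX
[28] P0: load  L0 | P0:E(80), P1:I, P2:I, P3:I | bus: BusRd

bus = BusRdX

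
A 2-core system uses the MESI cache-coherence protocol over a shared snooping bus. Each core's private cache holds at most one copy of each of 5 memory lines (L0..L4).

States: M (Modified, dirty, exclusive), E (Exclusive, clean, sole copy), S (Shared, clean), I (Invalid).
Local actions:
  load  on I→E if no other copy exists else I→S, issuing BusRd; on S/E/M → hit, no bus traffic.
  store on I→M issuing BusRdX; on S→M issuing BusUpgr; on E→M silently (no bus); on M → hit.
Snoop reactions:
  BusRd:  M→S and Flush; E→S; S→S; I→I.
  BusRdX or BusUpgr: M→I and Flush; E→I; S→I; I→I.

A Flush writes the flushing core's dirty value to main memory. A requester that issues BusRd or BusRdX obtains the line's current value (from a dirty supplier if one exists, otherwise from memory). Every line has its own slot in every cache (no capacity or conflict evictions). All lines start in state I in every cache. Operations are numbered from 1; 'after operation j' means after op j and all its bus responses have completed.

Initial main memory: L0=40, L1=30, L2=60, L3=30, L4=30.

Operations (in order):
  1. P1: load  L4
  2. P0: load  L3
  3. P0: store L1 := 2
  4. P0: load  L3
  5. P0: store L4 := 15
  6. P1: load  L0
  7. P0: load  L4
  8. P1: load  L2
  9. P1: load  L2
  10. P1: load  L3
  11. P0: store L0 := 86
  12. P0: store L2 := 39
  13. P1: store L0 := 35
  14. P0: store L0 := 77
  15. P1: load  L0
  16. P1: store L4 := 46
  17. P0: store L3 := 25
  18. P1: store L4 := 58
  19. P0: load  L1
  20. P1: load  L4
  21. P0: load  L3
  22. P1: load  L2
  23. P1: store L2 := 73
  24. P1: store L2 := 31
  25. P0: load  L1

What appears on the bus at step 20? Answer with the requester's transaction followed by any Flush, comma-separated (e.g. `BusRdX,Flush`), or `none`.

step 1: P1: load  L4  ⟶  IE  (L4)  txn=BusRd  M[L4]=30
step 2: P0: load  L3  ⟶  EI  (L3)  txn=BusRd  M[L3]=30
step 3: P0: store L1 := 2  ⟶  MI  (L1)  txn=BusRdX  M[L1]=30
step 4: P0: load  L3  ⟶  EI  (L3)  txn=∅  M[L3]=30
step 5: P0: store L4 := 15  ⟶  MI  (L4)  txn=BusRdX  M[L4]=30
step 6: P1: load  L0  ⟶  IE  (L0)  txn=BusRd  M[L0]=40
step 7: P0: load  L4  ⟶  MI  (L4)  txn=∅  M[L4]=30
step 8: P1: load  L2  ⟶  IE  (L2)  txn=BusRd  M[L2]=60
step 9: P1: load  L2  ⟶  IE  (L2)  txn=∅  M[L2]=60
step 10: P1: load  L3  ⟶  SS  (L3)  txn=BusRd  M[L3]=30
step 11: P0: store L0 := 86  ⟶  MI  (L0)  txn=BusRdX  M[L0]=40
step 12: P0: store L2 := 39  ⟶  MI  (L2)  txn=BusRdX  M[L2]=60
step 13: P1: store L0 := 35  ⟶  IM  (L0)  txn=BusRdX+Flush  M[L0]=86
step 14: P0: store L0 := 77  ⟶  MI  (L0)  txn=BusRdX+Flush  M[L0]=35
step 15: P1: load  L0  ⟶  SS  (L0)  txn=BusRd+Flush  M[L0]=77
step 16: P1: store L4 := 46  ⟶  IM  (L4)  txn=BusRdX+Flush  M[L4]=15
step 17: P0: store L3 := 25  ⟶  MI  (L3)  txn=BusUpgr  M[L3]=30
step 18: P1: store L4 := 58  ⟶  IM  (L4)  txn=∅  M[L4]=15
step 19: P0: load  L1  ⟶  MI  (L1)  txn=∅  M[L1]=30
step 20: P1: load  L4  ⟶  IM  (L4)  txn=∅  M[L4]=15
step 21: P0: load  L3  ⟶  MI  (L3)  txn=∅  M[L3]=30
step 22: P1: load  L2  ⟶  SS  (L2)  txn=BusRd+Flush  M[L2]=39
step 23: P1: store L2 := 73  ⟶  IM  (L2)  txn=BusUpgr  M[L2]=39
step 24: P1: store L2 := 31  ⟶  IM  (L2)  txn=∅  M[L2]=39
step 25: P0: load  L1  ⟶  MI  (L1)  txn=∅  M[L1]=30

bus = none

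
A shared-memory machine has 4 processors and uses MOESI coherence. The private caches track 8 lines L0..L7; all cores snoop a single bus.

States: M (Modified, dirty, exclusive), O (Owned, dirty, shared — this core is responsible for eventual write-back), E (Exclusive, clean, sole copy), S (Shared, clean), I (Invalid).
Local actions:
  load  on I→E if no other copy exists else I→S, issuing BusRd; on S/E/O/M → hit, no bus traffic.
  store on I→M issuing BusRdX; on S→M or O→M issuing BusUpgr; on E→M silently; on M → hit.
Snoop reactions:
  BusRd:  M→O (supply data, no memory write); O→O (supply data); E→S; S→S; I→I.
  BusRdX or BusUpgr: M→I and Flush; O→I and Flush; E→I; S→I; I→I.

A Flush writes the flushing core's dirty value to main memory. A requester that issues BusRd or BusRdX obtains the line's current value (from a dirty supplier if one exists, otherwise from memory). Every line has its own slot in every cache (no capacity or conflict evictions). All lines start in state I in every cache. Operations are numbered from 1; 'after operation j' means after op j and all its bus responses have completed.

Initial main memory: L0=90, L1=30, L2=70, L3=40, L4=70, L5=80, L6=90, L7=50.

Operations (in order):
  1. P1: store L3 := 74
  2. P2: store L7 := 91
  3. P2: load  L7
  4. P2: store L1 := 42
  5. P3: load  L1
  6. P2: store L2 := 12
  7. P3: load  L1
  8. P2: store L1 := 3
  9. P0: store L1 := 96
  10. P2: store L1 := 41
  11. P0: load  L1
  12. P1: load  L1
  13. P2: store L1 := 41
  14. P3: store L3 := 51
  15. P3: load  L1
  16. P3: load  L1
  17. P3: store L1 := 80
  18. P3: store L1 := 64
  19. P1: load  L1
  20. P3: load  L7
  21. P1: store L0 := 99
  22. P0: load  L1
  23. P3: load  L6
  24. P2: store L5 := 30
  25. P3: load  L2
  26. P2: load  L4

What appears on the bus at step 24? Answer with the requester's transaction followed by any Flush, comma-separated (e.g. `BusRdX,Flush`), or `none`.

bus = BusRdX

[1] P1: store L3 := 74 | P0:I, P1:M(74), P2:I, P3:I | bus: BusRdX
[2] P2: store L7 := 91 | P0:I, P1:I, P2:M(91), P3:I | bus: BusRdX
[3] P2: load  L7 | P0:I, P1:I, P2:M(91), P3:I | bus: none
[4] P2: store L1 := 42 | P0:I, P1:I, P2:M(42), P3:I | bus: BusRdX
[5] P3: load  L1 | P0:I, P1:I, P2:O(42), P3:S(42) | bus: BusRd
[6] P2: store L2 := 12 | P0:I, P1:I, P2:M(12), P3:I | bus: BusRdX
[7] P3: load  L1 | P0:I, P1:I, P2:O(42), P3:S(42) | bus: none
[8] P2: store L1 := 3 | P0:I, P1:I, P2:M(3), P3:I | bus: BusUpgr
[9] P0: store L1 := 96 | P0:M(96), P1:I, P2:I, P3:I | bus: BusRdX,Flush
[10] P2: store L1 := 41 | P0:I, P1:I, P2:M(41), P3:I | bus: BusRdX,Flush
[11] P0: load  L1 | P0:S(41), P1:I, P2:O(41), P3:I | bus: BusRd
[12] P1: load  L1 | P0:S(41), P1:S(41), P2:O(41), P3:I | bus: BusRd
[13] P2: store L1 := 41 | P0:I, P1:I, P2:M(41), P3:I | bus: BusUpgr
[14] P3: store L3 := 51 | P0:I, P1:I, P2:I, P3:M(51) | bus: BusRdX,Flush
[15] P3: load  L1 | P0:I, P1:I, P2:O(41), P3:S(41) | bus: BusRd
[16] P3: load  L1 | P0:I, P1:I, P2:O(41), P3:S(41) | bus: none
[17] P3: store L1 := 80 | P0:I, P1:I, P2:I, P3:M(80) | bus: BusUpgr,Flush
[18] P3: store L1 := 64 | P0:I, P1:I, P2:I, P3:M(64) | bus: none
[19] P1: load  L1 | P0:I, P1:S(64), P2:I, P3:O(64) | bus: BusRd
[20] P3: load  L7 | P0:I, P1:I, P2:O(91), P3:S(91) | bus: BusRd
[21] P1: store L0 := 99 | P0:I, P1:M(99), P2:I, P3:I | bus: BusRdX
[22] P0: load  L1 | P0:S(64), P1:S(64), P2:I, P3:O(64) | bus: BusRd
[23] P3: load  L6 | P0:I, P1:I, P2:I, P3:E(90) | bus: BusRd
[24] P2: store L5 := 30 | P0:I, P1:I, P2:M(30), P3:I | bus: BusRdX
[25] P3: load  L2 | P0:I, P1:I, P2:O(12), P3:S(12) | bus: BusRd
[26] P2: load  L4 | P0:I, P1:I, P2:E(70), P3:I | bus: BusRd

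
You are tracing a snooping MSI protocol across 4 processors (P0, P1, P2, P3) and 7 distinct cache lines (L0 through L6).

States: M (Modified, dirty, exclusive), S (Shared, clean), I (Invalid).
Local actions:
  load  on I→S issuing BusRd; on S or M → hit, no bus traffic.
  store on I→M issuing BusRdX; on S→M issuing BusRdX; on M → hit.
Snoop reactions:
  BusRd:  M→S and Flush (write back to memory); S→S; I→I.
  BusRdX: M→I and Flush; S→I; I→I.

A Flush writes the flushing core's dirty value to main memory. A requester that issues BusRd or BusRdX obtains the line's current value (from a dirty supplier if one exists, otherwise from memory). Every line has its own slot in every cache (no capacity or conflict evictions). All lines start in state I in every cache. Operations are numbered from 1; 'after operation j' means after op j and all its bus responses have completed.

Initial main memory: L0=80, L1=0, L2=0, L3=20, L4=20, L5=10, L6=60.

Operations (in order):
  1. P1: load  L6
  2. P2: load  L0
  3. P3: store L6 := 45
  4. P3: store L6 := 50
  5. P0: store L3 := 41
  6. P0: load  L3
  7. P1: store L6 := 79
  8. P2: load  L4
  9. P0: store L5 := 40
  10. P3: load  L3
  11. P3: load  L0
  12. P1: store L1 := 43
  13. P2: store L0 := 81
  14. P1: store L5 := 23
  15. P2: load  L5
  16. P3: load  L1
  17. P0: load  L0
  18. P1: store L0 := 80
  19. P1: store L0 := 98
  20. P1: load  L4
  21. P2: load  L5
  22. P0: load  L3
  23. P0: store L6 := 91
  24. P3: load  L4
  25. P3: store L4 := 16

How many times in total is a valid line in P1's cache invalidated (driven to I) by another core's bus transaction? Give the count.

invalidations = 3

  op1 P1: load  L6 → I/S/I/I on L6; bus BusRd; mem=60
  op2 P2: load  L0 → I/I/S/I on L0; bus BusRd; mem=80
  op3 P3: store L6 := 45 → I/I/I/M on L6; bus BusRdX; mem=60
  op4 P3: store L6 := 50 → I/I/I/M on L6; bus (none); mem=60
  op5 P0: store L3 := 41 → M/I/I/I on L3; bus BusRdX; mem=20
  op6 P0: load  L3 → M/I/I/I on L3; bus (none); mem=20
  op7 P1: store L6 := 79 → I/M/I/I on L6; bus BusRdX Flush; mem=50
  op8 P2: load  L4 → I/I/S/I on L4; bus BusRd; mem=20
  op9 P0: store L5 := 40 → M/I/I/I on L5; bus BusRdX; mem=10
  op10 P3: load  L3 → S/I/I/S on L3; bus BusRd Flush; mem=41
  op11 P3: load  L0 → I/I/S/S on L0; bus BusRd; mem=80
  op12 P1: store L1 := 43 → I/M/I/I on L1; bus BusRdX; mem=0
  op13 P2: store L0 := 81 → I/I/M/I on L0; bus BusRdX; mem=80
  op14 P1: store L5 := 23 → I/M/I/I on L5; bus BusRdX Flush; mem=40
  op15 P2: load  L5 → I/S/S/I on L5; bus BusRd Flush; mem=23
  op16 P3: load  L1 → I/S/I/S on L1; bus BusRd Flush; mem=43
  op17 P0: load  L0 → S/I/S/I on L0; bus BusRd Flush; mem=81
  op18 P1: store L0 := 80 → I/M/I/I on L0; bus BusRdX; mem=81
  op19 P1: store L0 := 98 → I/M/I/I on L0; bus (none); mem=81
  op20 P1: load  L4 → I/S/S/I on L4; bus BusRd; mem=20
  op21 P2: load  L5 → I/S/S/I on L5; bus (none); mem=23
  op22 P0: load  L3 → S/I/I/S on L3; bus (none); mem=41
  op23 P0: store L6 := 91 → M/I/I/I on L6; bus BusRdX Flush; mem=79
  op24 P3: load  L4 → I/S/S/S on L4; bus BusRd; mem=20
  op25 P3: store L4 := 16 → I/I/I/M on L4; bus BusRdX; mem=20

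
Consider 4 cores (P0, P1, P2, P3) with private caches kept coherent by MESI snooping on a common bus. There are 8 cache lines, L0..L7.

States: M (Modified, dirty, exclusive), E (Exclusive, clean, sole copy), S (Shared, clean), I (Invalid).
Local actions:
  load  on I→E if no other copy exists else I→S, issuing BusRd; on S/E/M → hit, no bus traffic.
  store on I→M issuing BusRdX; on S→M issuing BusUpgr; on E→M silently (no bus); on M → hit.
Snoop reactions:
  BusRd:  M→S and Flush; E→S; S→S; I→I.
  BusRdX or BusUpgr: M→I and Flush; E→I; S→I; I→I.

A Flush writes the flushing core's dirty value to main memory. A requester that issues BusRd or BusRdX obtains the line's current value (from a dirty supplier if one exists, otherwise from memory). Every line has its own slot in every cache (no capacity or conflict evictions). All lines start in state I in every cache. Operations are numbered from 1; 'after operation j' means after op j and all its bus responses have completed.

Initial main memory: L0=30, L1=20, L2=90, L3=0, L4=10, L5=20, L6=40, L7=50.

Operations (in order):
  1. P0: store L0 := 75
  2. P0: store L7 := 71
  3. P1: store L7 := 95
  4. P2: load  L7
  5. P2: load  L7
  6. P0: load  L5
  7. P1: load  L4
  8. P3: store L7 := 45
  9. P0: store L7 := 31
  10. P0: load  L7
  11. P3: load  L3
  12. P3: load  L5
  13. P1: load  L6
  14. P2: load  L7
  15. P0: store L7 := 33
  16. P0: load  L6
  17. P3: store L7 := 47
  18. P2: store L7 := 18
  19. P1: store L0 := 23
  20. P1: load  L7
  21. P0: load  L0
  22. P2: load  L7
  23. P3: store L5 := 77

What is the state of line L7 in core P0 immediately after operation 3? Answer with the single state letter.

state = I

  op1 P0: store L0 := 75 → M/I/I/I on L0; bus BusRdX; mem=30
  op2 P0: store L7 := 71 → M/I/I/I on L7; bus BusRdX; mem=50
  op3 P1: store L7 := 95 → I/M/I/I on L7; bus BusRdX Flush; mem=71
  op4 P2: load  L7 → I/S/S/I on L7; bus BusRd Flush; mem=95
  op5 P2: load  L7 → I/S/S/I on L7; bus (none); mem=95
  op6 P0: load  L5 → E/I/I/I on L5; bus BusRd; mem=20
  op7 P1: load  L4 → I/E/I/I on L4; bus BusRd; mem=10
  op8 P3: store L7 := 45 → I/I/I/M on L7; bus BusRdX; mem=95
  op9 P0: store L7 := 31 → M/I/I/I on L7; bus BusRdX Flush; mem=45
  op10 P0: load  L7 → M/I/I/I on L7; bus (none); mem=45
  op11 P3: load  L3 → I/I/I/E on L3; bus BusRd; mem=0
  op12 P3: load  L5 → S/I/I/S on L5; bus BusRd; mem=20
  op13 P1: load  L6 → I/E/I/I on L6; bus BusRd; mem=40
  op14 P2: load  L7 → S/I/S/I on L7; bus BusRd Flush; mem=31
  op15 P0: store L7 := 33 → M/I/I/I on L7; bus BusUpgr; mem=31
  op16 P0: load  L6 → S/S/I/I on L6; bus BusRd; mem=40
  op17 P3: store L7 := 47 → I/I/I/M on L7; bus BusRdX Flush; mem=33
  op18 P2: store L7 := 18 → I/I/M/I on L7; bus BusRdX Flush; mem=47
  op19 P1: store L0 := 23 → I/M/I/I on L0; bus BusRdX Flush; mem=75
  op20 P1: load  L7 → I/S/S/I on L7; bus BusRd Flush; mem=18
  op21 P0: load  L0 → S/S/I/I on L0; bus BusRd Flush; mem=23
  op22 P2: load  L7 → I/S/S/I on L7; bus (none); mem=18
  op23 P3: store L5 := 77 → I/I/I/M on L5; bus BusUpgr; mem=20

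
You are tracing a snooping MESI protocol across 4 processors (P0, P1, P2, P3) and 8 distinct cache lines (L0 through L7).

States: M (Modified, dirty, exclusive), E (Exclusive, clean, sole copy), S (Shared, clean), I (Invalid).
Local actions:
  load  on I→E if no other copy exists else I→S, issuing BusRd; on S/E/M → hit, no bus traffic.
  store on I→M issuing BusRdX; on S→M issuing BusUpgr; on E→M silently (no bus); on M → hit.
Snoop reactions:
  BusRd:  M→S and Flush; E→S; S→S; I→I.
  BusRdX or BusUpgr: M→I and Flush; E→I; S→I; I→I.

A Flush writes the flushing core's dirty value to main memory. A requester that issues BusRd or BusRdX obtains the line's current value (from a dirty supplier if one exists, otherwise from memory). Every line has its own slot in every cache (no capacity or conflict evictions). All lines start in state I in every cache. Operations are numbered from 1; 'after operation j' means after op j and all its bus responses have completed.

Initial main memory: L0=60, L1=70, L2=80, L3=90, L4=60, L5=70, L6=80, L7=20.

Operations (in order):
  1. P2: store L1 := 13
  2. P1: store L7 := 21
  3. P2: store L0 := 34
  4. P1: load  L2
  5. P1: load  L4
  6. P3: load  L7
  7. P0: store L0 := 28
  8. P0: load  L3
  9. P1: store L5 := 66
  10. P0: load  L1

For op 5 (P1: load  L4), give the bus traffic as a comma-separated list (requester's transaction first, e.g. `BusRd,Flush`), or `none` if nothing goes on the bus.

  op1 P2: store L1 := 13 → I/I/M/I on L1; bus BusRdX; mem=70
  op2 P1: store L7 := 21 → I/M/I/I on L7; bus BusRdX; mem=20
  op3 P2: store L0 := 34 → I/I/M/I on L0; bus BusRdX; mem=60
  op4 P1: load  L2 → I/E/I/I on L2; bus BusRd; mem=80
  op5 P1: load  L4 → I/E/I/I on L4; bus BusRd; mem=60
  op6 P3: load  L7 → I/S/I/S on L7; bus BusRd Flush; mem=21
  op7 P0: store L0 := 28 → M/I/I/I on L0; bus BusRdX Flush; mem=34
  op8 P0: load  L3 → E/I/I/I on L3; bus BusRd; mem=90
  op9 P1: store L5 := 66 → I/M/I/I on L5; bus BusRdX; mem=70
  op10 P0: load  L1 → S/I/S/I on L1; bus BusRd Flush; mem=13

bus = BusRd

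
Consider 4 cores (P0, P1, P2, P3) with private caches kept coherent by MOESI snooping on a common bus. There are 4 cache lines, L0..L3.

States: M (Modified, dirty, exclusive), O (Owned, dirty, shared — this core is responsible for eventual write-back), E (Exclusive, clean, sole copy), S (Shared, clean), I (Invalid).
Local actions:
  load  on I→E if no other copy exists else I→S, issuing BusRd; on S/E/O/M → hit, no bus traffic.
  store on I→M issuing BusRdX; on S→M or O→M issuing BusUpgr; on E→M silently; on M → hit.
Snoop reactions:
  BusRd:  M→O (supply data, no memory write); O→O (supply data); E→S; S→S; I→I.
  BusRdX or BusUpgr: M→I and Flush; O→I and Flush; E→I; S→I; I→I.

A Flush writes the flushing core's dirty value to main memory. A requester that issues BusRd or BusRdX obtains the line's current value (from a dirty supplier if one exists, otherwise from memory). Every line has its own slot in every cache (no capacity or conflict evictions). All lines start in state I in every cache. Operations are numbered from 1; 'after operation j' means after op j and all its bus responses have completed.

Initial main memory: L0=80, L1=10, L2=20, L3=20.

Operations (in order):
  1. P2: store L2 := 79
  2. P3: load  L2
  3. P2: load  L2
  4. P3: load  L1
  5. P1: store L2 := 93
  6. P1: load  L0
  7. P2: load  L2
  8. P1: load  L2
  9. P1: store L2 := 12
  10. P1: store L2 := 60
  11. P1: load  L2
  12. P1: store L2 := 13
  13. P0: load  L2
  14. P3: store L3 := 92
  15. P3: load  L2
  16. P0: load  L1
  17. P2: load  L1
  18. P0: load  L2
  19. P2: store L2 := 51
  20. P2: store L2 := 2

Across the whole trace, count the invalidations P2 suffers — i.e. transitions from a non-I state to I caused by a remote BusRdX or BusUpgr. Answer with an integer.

invalidations = 2

[1] P2: store L2 := 79 | P0:I, P1:I, P2:M(79), P3:I | bus: BusRdX
[2] P3: load  L2 | P0:I, P1:I, P2:O(79), P3:S(79) | bus: BusRd
[3] P2: load  L2 | P0:I, P1:I, P2:O(79), P3:S(79) | bus: none
[4] P3: load  L1 | P0:I, P1:I, P2:I, P3:E(10) | bus: BusRd
[5] P1: store L2 := 93 | P0:I, P1:M(93), P2:I, P3:I | bus: BusRdX,Flush
[6] P1: load  L0 | P0:I, P1:E(80), P2:I, P3:I | bus: BusRd
[7] P2: load  L2 | P0:I, P1:O(93), P2:S(93), P3:I | bus: BusRd
[8] P1: load  L2 | P0:I, P1:O(93), P2:S(93), P3:I | bus: none
[9] P1: store L2 := 12 | P0:I, P1:M(12), P2:I, P3:I | bus: BusUpgr
[10] P1: store L2 := 60 | P0:I, P1:M(60), P2:I, P3:I | bus: none
[11] P1: load  L2 | P0:I, P1:M(60), P2:I, P3:I | bus: none
[12] P1: store L2 := 13 | P0:I, P1:M(13), P2:I, P3:I | bus: none
[13] P0: load  L2 | P0:S(13), P1:O(13), P2:I, P3:I | bus: BusRd
[14] P3: store L3 := 92 | P0:I, P1:I, P2:I, P3:M(92) | bus: BusRdX
[15] P3: load  L2 | P0:S(13), P1:O(13), P2:I, P3:S(13) | bus: BusRd
[16] P0: load  L1 | P0:S(10), P1:I, P2:I, P3:S(10) | bus: BusRd
[17] P2: load  L1 | P0:S(10), P1:I, P2:S(10), P3:S(10) | bus: BusRd
[18] P0: load  L2 | P0:S(13), P1:O(13), P2:I, P3:S(13) | bus: none
[19] P2: store L2 := 51 | P0:I, P1:I, P2:M(51), P3:I | bus: BusRdX,Flush
[20] P2: store L2 := 2 | P0:I, P1:I, P2:M(2), P3:I | bus: none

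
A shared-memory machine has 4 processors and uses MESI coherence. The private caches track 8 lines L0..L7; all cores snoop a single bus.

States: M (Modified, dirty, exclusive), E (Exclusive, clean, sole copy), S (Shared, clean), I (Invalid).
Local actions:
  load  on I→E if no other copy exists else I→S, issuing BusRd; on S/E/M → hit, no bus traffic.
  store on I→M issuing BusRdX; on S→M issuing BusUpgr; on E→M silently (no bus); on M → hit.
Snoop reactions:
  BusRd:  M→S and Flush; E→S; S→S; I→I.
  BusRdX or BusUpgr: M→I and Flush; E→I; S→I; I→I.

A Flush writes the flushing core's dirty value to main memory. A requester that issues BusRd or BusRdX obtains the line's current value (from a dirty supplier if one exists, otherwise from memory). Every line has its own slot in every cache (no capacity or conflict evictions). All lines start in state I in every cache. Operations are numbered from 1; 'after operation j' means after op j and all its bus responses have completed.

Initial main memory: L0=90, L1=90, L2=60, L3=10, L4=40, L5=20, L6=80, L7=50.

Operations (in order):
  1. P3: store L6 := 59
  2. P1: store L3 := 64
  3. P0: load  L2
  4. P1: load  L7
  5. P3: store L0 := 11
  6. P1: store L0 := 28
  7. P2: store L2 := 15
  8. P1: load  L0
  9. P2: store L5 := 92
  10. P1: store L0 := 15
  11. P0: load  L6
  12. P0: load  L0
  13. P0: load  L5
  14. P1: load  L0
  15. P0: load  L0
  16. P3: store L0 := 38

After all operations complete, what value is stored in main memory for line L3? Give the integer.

memory[L3] = 10

  op1 P3: store L6 := 59 → I/I/I/M on L6; bus BusRdX; mem=80
  op2 P1: store L3 := 64 → I/M/I/I on L3; bus BusRdX; mem=10
  op3 P0: load  L2 → E/I/I/I on L2; bus BusRd; mem=60
  op4 P1: load  L7 → I/E/I/I on L7; bus BusRd; mem=50
  op5 P3: store L0 := 11 → I/I/I/M on L0; bus BusRdX; mem=90
  op6 P1: store L0 := 28 → I/M/I/I on L0; bus BusRdX Flush; mem=11
  op7 P2: store L2 := 15 → I/I/M/I on L2; bus BusRdX; mem=60
  op8 P1: load  L0 → I/M/I/I on L0; bus (none); mem=11
  op9 P2: store L5 := 92 → I/I/M/I on L5; bus BusRdX; mem=20
  op10 P1: store L0 := 15 → I/M/I/I on L0; bus (none); mem=11
  op11 P0: load  L6 → S/I/I/S on L6; bus BusRd Flush; mem=59
  op12 P0: load  L0 → S/S/I/I on L0; bus BusRd Flush; mem=15
  op13 P0: load  L5 → S/I/S/I on L5; bus BusRd Flush; mem=92
  op14 P1: load  L0 → S/S/I/I on L0; bus (none); mem=15
  op15 P0: load  L0 → S/S/I/I on L0; bus (none); mem=15
  op16 P3: store L0 := 38 → I/I/I/M on L0; bus BusRdX; mem=15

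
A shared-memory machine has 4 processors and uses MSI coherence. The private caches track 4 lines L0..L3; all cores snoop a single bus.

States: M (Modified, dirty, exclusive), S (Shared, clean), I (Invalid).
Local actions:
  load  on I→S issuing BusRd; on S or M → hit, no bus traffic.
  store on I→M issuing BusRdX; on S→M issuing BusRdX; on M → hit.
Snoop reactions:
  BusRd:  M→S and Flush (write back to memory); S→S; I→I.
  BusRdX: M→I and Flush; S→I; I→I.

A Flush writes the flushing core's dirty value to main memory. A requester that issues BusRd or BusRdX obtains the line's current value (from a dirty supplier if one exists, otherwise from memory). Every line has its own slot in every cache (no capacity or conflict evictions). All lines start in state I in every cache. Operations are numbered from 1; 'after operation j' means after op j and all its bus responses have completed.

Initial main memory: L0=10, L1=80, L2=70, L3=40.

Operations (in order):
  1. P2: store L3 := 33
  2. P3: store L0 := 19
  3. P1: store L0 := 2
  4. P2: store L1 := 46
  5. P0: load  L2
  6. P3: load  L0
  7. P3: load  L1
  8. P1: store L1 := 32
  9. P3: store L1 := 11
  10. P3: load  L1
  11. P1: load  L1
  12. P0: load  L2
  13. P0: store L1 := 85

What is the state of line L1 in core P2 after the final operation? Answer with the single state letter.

state = I

1. P2: store L3 := 33  bus=[BusRdX]  L3: P0=I P1=I P2=M P3=I  mem[L3]=40
2. P3: store L0 := 19  bus=[BusRdX]  L0: P0=I P1=I P2=I P3=M  mem[L0]=10
3. P1: store L0 := 2  bus=[BusRdX,Flush]  L0: P0=I P1=M P2=I P3=I  mem[L0]=19
4. P2: store L1 := 46  bus=[BusRdX]  L1: P0=I P1=I P2=M P3=I  mem[L1]=80
5. P0: load  L2  bus=[BusRd]  L2: P0=S P1=I P2=I P3=I  mem[L2]=70
6. P3: load  L0  bus=[BusRd,Flush]  L0: P0=I P1=S P2=I P3=S  mem[L0]=2
7. P3: load  L1  bus=[BusRd,Flush]  L1: P0=I P1=I P2=S P3=S  mem[L1]=46
8. P1: store L1 := 32  bus=[BusRdX]  L1: P0=I P1=M P2=I P3=I  mem[L1]=46
9. P3: store L1 := 11  bus=[BusRdX,Flush]  L1: P0=I P1=I P2=I P3=M  mem[L1]=32
10. P3: load  L1  bus=[-]  L1: P0=I P1=I P2=I P3=M  mem[L1]=32
11. P1: load  L1  bus=[BusRd,Flush]  L1: P0=I P1=S P2=I P3=S  mem[L1]=11
12. P0: load  L2  bus=[-]  L2: P0=S P1=I P2=I P3=I  mem[L2]=70
13. P0: store L1 := 85  bus=[BusRdX]  L1: P0=M P1=I P2=I P3=I  mem[L1]=11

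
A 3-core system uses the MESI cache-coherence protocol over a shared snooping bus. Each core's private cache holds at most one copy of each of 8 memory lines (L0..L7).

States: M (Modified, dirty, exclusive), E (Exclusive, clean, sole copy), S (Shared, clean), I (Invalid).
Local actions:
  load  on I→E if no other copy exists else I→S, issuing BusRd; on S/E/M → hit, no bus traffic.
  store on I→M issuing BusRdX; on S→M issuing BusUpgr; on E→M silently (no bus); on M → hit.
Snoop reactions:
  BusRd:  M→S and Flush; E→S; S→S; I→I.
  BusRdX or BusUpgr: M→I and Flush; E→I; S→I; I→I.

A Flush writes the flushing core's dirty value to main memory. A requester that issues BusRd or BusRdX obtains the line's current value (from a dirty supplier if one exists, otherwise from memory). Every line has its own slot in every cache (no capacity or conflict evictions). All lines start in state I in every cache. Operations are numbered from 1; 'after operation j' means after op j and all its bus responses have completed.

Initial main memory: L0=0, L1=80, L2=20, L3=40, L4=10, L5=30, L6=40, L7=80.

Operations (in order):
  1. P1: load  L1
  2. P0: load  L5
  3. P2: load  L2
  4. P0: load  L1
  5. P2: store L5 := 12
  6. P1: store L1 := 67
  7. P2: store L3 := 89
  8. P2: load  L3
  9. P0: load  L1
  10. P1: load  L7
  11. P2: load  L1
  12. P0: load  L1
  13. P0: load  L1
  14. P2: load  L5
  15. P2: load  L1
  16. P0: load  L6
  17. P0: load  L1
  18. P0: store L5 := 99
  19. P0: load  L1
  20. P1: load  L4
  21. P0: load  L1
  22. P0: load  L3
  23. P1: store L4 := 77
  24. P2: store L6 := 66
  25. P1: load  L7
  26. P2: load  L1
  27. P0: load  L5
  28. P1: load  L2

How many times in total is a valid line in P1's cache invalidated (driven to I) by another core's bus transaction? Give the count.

[1] P1: load  L1 | P0:I, P1:E(80), P2:I | bus: BusRd
[2] P0: load  L5 | P0:E(30), P1:I, P2:I | bus: BusRd
[3] P2: load  L2 | P0:I, P1:I, P2:E(20) | bus: BusRd
[4] P0: load  L1 | P0:S(80), P1:S(80), P2:I | bus: BusRd
[5] P2: store L5 := 12 | P0:I, P1:I, P2:M(12) | bus: BusRdX
[6] P1: store L1 := 67 | P0:I, P1:M(67), P2:I | bus: BusUpgr
[7] P2: store L3 := 89 | P0:I, P1:I, P2:M(89) | bus: BusRdX
[8] P2: load  L3 | P0:I, P1:I, P2:M(89) | bus: none
[9] P0: load  L1 | P0:S(67), P1:S(67), P2:I | bus: BusRd,Flush
[10] P1: load  L7 | P0:I, P1:E(80), P2:I | bus: BusRd
[11] P2: load  L1 | P0:S(67), P1:S(67), P2:S(67) | bus: BusRd
[12] P0: load  L1 | P0:S(67), P1:S(67), P2:S(67) | bus: none
[13] P0: load  L1 | P0:S(67), P1:S(67), P2:S(67) | bus: none
[14] P2: load  L5 | P0:I, P1:I, P2:M(12) | bus: none
[15] P2: load  L1 | P0:S(67), P1:S(67), P2:S(67) | bus: none
[16] P0: load  L6 | P0:E(40), P1:I, P2:I | bus: BusRd
[17] P0: load  L1 | P0:S(67), P1:S(67), P2:S(67) | bus: none
[18] P0: store L5 := 99 | P0:M(99), P1:I, P2:I | bus: BusRdX,Flush
[19] P0: load  L1 | P0:S(67), P1:S(67), P2:S(67) | bus: none
[20] P1: load  L4 | P0:I, P1:E(10), P2:I | bus: BusRd
[21] P0: load  L1 | P0:S(67), P1:S(67), P2:S(67) | bus: none
[22] P0: load  L3 | P0:S(89), P1:I, P2:S(89) | bus: BusRd,Flush
[23] P1: store L4 := 77 | P0:I, P1:M(77), P2:I | bus: none
[24] P2: store L6 := 66 | P0:I, P1:I, P2:M(66) | bus: BusRdX
[25] P1: load  L7 | P0:I, P1:E(80), P2:I | bus: none
[26] P2: load  L1 | P0:S(67), P1:S(67), P2:S(67) | bus: none
[27] P0: load  L5 | P0:M(99), P1:I, P2:I | bus: none
[28] P1: load  L2 | P0:I, P1:S(20), P2:S(20) | bus: BusRd

invalidations = 0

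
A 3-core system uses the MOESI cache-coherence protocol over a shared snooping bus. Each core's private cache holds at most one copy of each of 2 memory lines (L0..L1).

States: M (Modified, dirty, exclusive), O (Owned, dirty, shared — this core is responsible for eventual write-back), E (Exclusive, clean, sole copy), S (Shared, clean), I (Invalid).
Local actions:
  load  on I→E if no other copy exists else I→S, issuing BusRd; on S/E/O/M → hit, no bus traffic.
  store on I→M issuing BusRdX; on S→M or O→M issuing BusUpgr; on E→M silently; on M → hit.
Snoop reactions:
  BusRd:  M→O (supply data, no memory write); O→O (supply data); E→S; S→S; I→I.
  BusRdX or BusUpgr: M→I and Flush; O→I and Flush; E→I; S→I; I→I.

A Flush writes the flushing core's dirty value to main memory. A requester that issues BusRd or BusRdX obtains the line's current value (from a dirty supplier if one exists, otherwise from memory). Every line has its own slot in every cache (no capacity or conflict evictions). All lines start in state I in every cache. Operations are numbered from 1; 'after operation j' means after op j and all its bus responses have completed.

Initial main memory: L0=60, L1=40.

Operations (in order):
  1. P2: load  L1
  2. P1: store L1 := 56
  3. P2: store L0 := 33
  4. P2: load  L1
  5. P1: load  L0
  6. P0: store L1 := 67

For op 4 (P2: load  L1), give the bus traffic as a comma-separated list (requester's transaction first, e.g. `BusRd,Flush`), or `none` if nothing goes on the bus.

  op1 P2: load  L1 → I/I/E on L1; bus BusRd; mem=40
  op2 P1: store L1 := 56 → I/M/I on L1; bus BusRdX; mem=40
  op3 P2: store L0 := 33 → I/I/M on L0; bus BusRdX; mem=60
  op4 P2: load  L1 → I/O/S on L1; bus BusRd; mem=40
  op5 P1: load  L0 → I/S/O on L0; bus BusRd; mem=60
  op6 P0: store L1 := 67 → M/I/I on L1; bus BusRdX Flush; mem=56

bus = BusRd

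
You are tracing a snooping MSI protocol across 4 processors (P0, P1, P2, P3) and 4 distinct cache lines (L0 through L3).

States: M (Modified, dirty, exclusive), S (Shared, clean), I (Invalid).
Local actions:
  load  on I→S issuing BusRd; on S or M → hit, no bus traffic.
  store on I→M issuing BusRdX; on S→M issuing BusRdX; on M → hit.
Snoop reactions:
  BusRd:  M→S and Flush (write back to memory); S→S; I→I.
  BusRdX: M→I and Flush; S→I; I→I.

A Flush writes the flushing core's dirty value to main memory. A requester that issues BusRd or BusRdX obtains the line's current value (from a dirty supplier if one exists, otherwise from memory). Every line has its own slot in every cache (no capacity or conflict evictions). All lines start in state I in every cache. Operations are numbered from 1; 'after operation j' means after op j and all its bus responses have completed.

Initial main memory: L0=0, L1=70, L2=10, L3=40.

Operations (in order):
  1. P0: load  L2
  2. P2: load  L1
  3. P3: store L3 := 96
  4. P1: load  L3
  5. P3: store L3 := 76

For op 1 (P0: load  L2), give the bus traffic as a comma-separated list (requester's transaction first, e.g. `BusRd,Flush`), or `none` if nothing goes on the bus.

  op1 P0: load  L2 → S/I/I/I on L2; bus BusRd; mem=10
  op2 P2: load  L1 → I/I/S/I on L1; bus BusRd; mem=70
  op3 P3: store L3 := 96 → I/I/I/M on L3; bus BusRdX; mem=40
  op4 P1: load  L3 → I/S/I/S on L3; bus BusRd Flush; mem=96
  op5 P3: store L3 := 76 → I/I/I/M on L3; bus BusRdX; mem=96

bus = BusRd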